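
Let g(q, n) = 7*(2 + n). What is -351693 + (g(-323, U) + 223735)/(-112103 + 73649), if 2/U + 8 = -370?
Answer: -370338856/1053 ≈ -3.5170e+5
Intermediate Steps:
U = -1/189 (U = 2/(-8 - 370) = 2/(-378) = 2*(-1/378) = -1/189 ≈ -0.0052910)
g(q, n) = 14 + 7*n
-351693 + (g(-323, U) + 223735)/(-112103 + 73649) = -351693 + ((14 + 7*(-1/189)) + 223735)/(-112103 + 73649) = -351693 + ((14 - 1/27) + 223735)/(-38454) = -351693 + (377/27 + 223735)*(-1/38454) = -351693 + (6041222/27)*(-1/38454) = -351693 - 6127/1053 = -370338856/1053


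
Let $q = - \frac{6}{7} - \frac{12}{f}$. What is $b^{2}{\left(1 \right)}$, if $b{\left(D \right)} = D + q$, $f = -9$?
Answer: $\frac{961}{441} \approx 2.1791$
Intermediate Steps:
$q = \frac{10}{21}$ ($q = - \frac{6}{7} - \frac{12}{-9} = \left(-6\right) \frac{1}{7} - - \frac{4}{3} = - \frac{6}{7} + \frac{4}{3} = \frac{10}{21} \approx 0.47619$)
$b{\left(D \right)} = \frac{10}{21} + D$ ($b{\left(D \right)} = D + \frac{10}{21} = \frac{10}{21} + D$)
$b^{2}{\left(1 \right)} = \left(\frac{10}{21} + 1\right)^{2} = \left(\frac{31}{21}\right)^{2} = \frac{961}{441}$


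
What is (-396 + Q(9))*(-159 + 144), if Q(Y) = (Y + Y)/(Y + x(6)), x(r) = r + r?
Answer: 41490/7 ≈ 5927.1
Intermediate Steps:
x(r) = 2*r
Q(Y) = 2*Y/(12 + Y) (Q(Y) = (Y + Y)/(Y + 2*6) = (2*Y)/(Y + 12) = (2*Y)/(12 + Y) = 2*Y/(12 + Y))
(-396 + Q(9))*(-159 + 144) = (-396 + 2*9/(12 + 9))*(-159 + 144) = (-396 + 2*9/21)*(-15) = (-396 + 2*9*(1/21))*(-15) = (-396 + 6/7)*(-15) = -2766/7*(-15) = 41490/7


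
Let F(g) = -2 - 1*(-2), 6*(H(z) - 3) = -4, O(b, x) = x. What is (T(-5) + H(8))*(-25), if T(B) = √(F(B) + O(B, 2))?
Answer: -175/3 - 25*√2 ≈ -93.689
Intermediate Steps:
H(z) = 7/3 (H(z) = 3 + (⅙)*(-4) = 3 - ⅔ = 7/3)
F(g) = 0 (F(g) = -2 + 2 = 0)
T(B) = √2 (T(B) = √(0 + 2) = √2)
(T(-5) + H(8))*(-25) = (√2 + 7/3)*(-25) = (7/3 + √2)*(-25) = -175/3 - 25*√2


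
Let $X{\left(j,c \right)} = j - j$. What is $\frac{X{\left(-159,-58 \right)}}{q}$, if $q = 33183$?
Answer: $0$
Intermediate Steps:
$X{\left(j,c \right)} = 0$
$\frac{X{\left(-159,-58 \right)}}{q} = \frac{0}{33183} = 0 \cdot \frac{1}{33183} = 0$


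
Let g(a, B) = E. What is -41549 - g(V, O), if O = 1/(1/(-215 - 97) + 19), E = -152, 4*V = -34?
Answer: -41397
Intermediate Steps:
V = -17/2 (V = (¼)*(-34) = -17/2 ≈ -8.5000)
O = 312/5927 (O = 1/(1/(-312) + 19) = 1/(-1/312 + 19) = 1/(5927/312) = 312/5927 ≈ 0.052640)
g(a, B) = -152
-41549 - g(V, O) = -41549 - 1*(-152) = -41549 + 152 = -41397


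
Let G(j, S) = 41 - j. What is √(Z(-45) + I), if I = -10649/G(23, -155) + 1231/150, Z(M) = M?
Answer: I*√141391/15 ≈ 25.068*I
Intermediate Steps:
I = -131266/225 (I = -10649/(41 - 1*23) + 1231/150 = -10649/(41 - 23) + 1231*(1/150) = -10649/18 + 1231/150 = -131266/225 ≈ -583.40)
√(Z(-45) + I) = √(-45 - 131266/225) = √(-141391/225) = I*√141391/15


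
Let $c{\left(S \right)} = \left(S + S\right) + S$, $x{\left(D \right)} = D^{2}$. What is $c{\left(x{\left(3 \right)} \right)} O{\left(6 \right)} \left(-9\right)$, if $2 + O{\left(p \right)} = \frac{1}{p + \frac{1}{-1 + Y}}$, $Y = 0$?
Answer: $\frac{2187}{5} \approx 437.4$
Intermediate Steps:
$c{\left(S \right)} = 3 S$ ($c{\left(S \right)} = 2 S + S = 3 S$)
$O{\left(p \right)} = -2 + \frac{1}{-1 + p}$ ($O{\left(p \right)} = -2 + \frac{1}{p + \frac{1}{-1 + 0}} = -2 + \frac{1}{p + \frac{1}{-1}} = -2 + \frac{1}{p - 1} = -2 + \frac{1}{-1 + p}$)
$c{\left(x{\left(3 \right)} \right)} O{\left(6 \right)} \left(-9\right) = 3 \cdot 3^{2} \frac{-3 + 2 \cdot 6}{1 - 6} \left(-9\right) = 3 \cdot 9 \frac{-3 + 12}{1 - 6} \left(-9\right) = 27 \frac{1}{-5} \cdot 9 \left(-9\right) = 27 \left(\left(- \frac{1}{5}\right) 9\right) \left(-9\right) = 27 \left(- \frac{9}{5}\right) \left(-9\right) = \left(- \frac{243}{5}\right) \left(-9\right) = \frac{2187}{5}$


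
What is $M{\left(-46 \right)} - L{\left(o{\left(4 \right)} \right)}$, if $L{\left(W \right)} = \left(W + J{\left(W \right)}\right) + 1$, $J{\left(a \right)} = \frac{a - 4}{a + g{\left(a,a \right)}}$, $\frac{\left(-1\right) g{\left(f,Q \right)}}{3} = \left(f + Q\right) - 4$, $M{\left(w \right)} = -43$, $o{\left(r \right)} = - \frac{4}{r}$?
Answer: $- \frac{726}{17} \approx -42.706$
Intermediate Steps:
$g{\left(f,Q \right)} = 12 - 3 Q - 3 f$ ($g{\left(f,Q \right)} = - 3 \left(\left(f + Q\right) - 4\right) = - 3 \left(\left(Q + f\right) - 4\right) = - 3 \left(-4 + Q + f\right) = 12 - 3 Q - 3 f$)
$J{\left(a \right)} = \frac{-4 + a}{12 - 5 a}$ ($J{\left(a \right)} = \frac{a - 4}{a - \left(-12 + 6 a\right)} = \frac{-4 + a}{a - \left(-12 + 6 a\right)} = \frac{-4 + a}{12 - 5 a}$)
$L{\left(W \right)} = 1 + W + \frac{4 - W}{-12 + 5 W}$ ($L{\left(W \right)} = \left(W + \frac{4 - W}{-12 + 5 W}\right) + 1 = 1 + W + \frac{4 - W}{-12 + 5 W}$)
$M{\left(-46 \right)} - L{\left(o{\left(4 \right)} \right)} = -43 - \frac{-8 - 8 \left(- \frac{4}{4}\right) + 5 \left(- \frac{4}{4}\right)^{2}}{-12 + 5 \left(- \frac{4}{4}\right)} = -43 - \frac{-8 - 8 \left(\left(-4\right) \frac{1}{4}\right) + 5 \left(\left(-4\right) \frac{1}{4}\right)^{2}}{-12 + 5 \left(\left(-4\right) \frac{1}{4}\right)} = -43 - \frac{-8 - -8 + 5 \left(-1\right)^{2}}{-12 + 5 \left(-1\right)} = -43 - \frac{-8 + 8 + 5 \cdot 1}{-12 - 5} = -43 - \frac{-8 + 8 + 5}{-17} = -43 - \left(- \frac{1}{17}\right) 5 = -43 - - \frac{5}{17} = -43 + \frac{5}{17} = - \frac{726}{17}$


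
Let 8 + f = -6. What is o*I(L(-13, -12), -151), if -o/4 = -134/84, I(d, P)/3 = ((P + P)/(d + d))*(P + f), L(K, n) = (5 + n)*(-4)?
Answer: 1669305/98 ≈ 17034.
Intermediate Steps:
L(K, n) = -20 - 4*n
f = -14 (f = -8 - 6 = -14)
I(d, P) = 3*P*(-14 + P)/d (I(d, P) = 3*(((P + P)/(d + d))*(P - 14)) = 3*(((2*P)/((2*d)))*(-14 + P)) = 3*(((2*P)*(1/(2*d)))*(-14 + P)) = 3*((P/d)*(-14 + P)) = 3*(P*(-14 + P)/d) = 3*P*(-14 + P)/d)
o = 134/21 (o = -(-536)/84 = -4*(-67/42) = 134/21 ≈ 6.3810)
o*I(L(-13, -12), -151) = 134*(3*(-151)*(-14 - 151)/(-20 - 4*(-12)))/21 = 134*(3*(-151)*(-165)/(-20 + 48))/21 = 134*(3*(-151)*(-165)/28)/21 = 134*(3*(-151)*(1/28)*(-165))/21 = (134/21)*(74745/28) = 1669305/98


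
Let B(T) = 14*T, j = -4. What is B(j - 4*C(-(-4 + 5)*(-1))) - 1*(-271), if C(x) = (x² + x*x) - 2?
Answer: 215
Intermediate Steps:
C(x) = -2 + 2*x² (C(x) = (x² + x²) - 2 = 2*x² - 2 = -2 + 2*x²)
B(j - 4*C(-(-4 + 5)*(-1))) - 1*(-271) = 14*(-4 - 4*(-2 + 2*(-(-4 + 5)*(-1))²)) - 1*(-271) = 14*(-4 - 4*(-2 + 2*(-1*1*(-1))²)) + 271 = 14*(-4 - 4*(-2 + 2*(-1*(-1))²)) + 271 = 14*(-4 - 4*(-2 + 2*1²)) + 271 = 14*(-4 - 4*(-2 + 2*1)) + 271 = 14*(-4 - 4*(-2 + 2)) + 271 = 14*(-4 - 4*0) + 271 = 14*(-4 + 0) + 271 = 14*(-4) + 271 = -56 + 271 = 215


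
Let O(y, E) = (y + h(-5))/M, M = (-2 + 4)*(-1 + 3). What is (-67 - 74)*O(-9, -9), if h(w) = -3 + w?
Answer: 2397/4 ≈ 599.25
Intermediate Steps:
M = 4 (M = 2*2 = 4)
O(y, E) = -2 + y/4 (O(y, E) = (y + (-3 - 5))/4 = (y - 8)*(¼) = (-8 + y)*(¼) = -2 + y/4)
(-67 - 74)*O(-9, -9) = (-67 - 74)*(-2 + (¼)*(-9)) = -141*(-2 - 9/4) = -141*(-17/4) = 2397/4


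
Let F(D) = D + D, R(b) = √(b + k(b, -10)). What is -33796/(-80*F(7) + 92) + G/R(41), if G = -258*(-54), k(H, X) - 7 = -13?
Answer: 8449/257 + 13932*√35/35 ≈ 2387.8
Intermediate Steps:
k(H, X) = -6 (k(H, X) = 7 - 13 = -6)
G = 13932
R(b) = √(-6 + b) (R(b) = √(b - 6) = √(-6 + b))
F(D) = 2*D
-33796/(-80*F(7) + 92) + G/R(41) = -33796/(-160*7 + 92) + 13932/(√(-6 + 41)) = -33796/(-80*14 + 92) + 13932/(√35) = -33796/(-1120 + 92) + 13932*(√35/35) = -33796/(-1028) + 13932*√35/35 = -33796*(-1/1028) + 13932*√35/35 = 8449/257 + 13932*√35/35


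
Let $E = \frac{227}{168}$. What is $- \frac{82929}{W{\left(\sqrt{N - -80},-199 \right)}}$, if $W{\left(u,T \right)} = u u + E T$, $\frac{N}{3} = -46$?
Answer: $\frac{13932072}{54917} \approx 253.69$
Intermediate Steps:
$N = -138$ ($N = 3 \left(-46\right) = -138$)
$E = \frac{227}{168}$ ($E = 227 \cdot \frac{1}{168} = \frac{227}{168} \approx 1.3512$)
$W{\left(u,T \right)} = u^{2} + \frac{227 T}{168}$ ($W{\left(u,T \right)} = u u + \frac{227 T}{168} = u^{2} + \frac{227 T}{168}$)
$- \frac{82929}{W{\left(\sqrt{N - -80},-199 \right)}} = - \frac{82929}{\left(\sqrt{-138 - -80}\right)^{2} + \frac{227}{168} \left(-199\right)} = - \frac{82929}{\left(\sqrt{-138 + 80}\right)^{2} - \frac{45173}{168}} = - \frac{82929}{\left(\sqrt{-58}\right)^{2} - \frac{45173}{168}} = - \frac{82929}{\left(i \sqrt{58}\right)^{2} - \frac{45173}{168}} = - \frac{82929}{-58 - \frac{45173}{168}} = - \frac{82929}{- \frac{54917}{168}} = \left(-82929\right) \left(- \frac{168}{54917}\right) = \frac{13932072}{54917}$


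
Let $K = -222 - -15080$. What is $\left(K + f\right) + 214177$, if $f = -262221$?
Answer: $-33186$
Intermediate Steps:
$K = 14858$ ($K = -222 + 15080 = 14858$)
$\left(K + f\right) + 214177 = \left(14858 - 262221\right) + 214177 = -247363 + 214177 = -33186$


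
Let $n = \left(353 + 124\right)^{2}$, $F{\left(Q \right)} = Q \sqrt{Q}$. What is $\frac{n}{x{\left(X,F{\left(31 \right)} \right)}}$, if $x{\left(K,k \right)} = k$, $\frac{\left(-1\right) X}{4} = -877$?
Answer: $\frac{227529 \sqrt{31}}{961} \approx 1318.2$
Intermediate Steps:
$X = 3508$ ($X = \left(-4\right) \left(-877\right) = 3508$)
$F{\left(Q \right)} = Q^{\frac{3}{2}}$
$n = 227529$ ($n = 477^{2} = 227529$)
$\frac{n}{x{\left(X,F{\left(31 \right)} \right)}} = \frac{227529}{31^{\frac{3}{2}}} = \frac{227529}{31 \sqrt{31}} = 227529 \frac{\sqrt{31}}{961} = \frac{227529 \sqrt{31}}{961}$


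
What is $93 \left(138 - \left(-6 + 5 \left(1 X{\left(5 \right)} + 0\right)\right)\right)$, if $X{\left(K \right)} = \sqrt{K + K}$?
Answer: $13392 - 465 \sqrt{10} \approx 11922.0$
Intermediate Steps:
$X{\left(K \right)} = \sqrt{2} \sqrt{K}$ ($X{\left(K \right)} = \sqrt{2 K} = \sqrt{2} \sqrt{K}$)
$93 \left(138 - \left(-6 + 5 \left(1 X{\left(5 \right)} + 0\right)\right)\right) = 93 \left(138 + \left(- 5 \left(1 \sqrt{2} \sqrt{5} + 0\right) + 6\right)\right) = 93 \left(138 + \left(- 5 \left(1 \sqrt{10} + 0\right) + 6\right)\right) = 93 \left(138 + \left(- 5 \left(\sqrt{10} + 0\right) + 6\right)\right) = 93 \left(138 + \left(- 5 \sqrt{10} + 6\right)\right) = 93 \left(138 + \left(6 - 5 \sqrt{10}\right)\right) = 93 \left(144 - 5 \sqrt{10}\right) = 13392 - 465 \sqrt{10}$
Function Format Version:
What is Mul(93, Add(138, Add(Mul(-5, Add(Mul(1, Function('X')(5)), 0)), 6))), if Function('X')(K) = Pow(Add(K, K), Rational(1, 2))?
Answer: Add(13392, Mul(-465, Pow(10, Rational(1, 2)))) ≈ 11922.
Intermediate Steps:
Function('X')(K) = Mul(Pow(2, Rational(1, 2)), Pow(K, Rational(1, 2))) (Function('X')(K) = Pow(Mul(2, K), Rational(1, 2)) = Mul(Pow(2, Rational(1, 2)), Pow(K, Rational(1, 2))))
Mul(93, Add(138, Add(Mul(-5, Add(Mul(1, Function('X')(5)), 0)), 6))) = Mul(93, Add(138, Add(Mul(-5, Add(Mul(1, Mul(Pow(2, Rational(1, 2)), Pow(5, Rational(1, 2)))), 0)), 6))) = Mul(93, Add(138, Add(Mul(-5, Add(Mul(1, Pow(10, Rational(1, 2))), 0)), 6))) = Mul(93, Add(138, Add(Mul(-5, Add(Pow(10, Rational(1, 2)), 0)), 6))) = Mul(93, Add(138, Add(Mul(-5, Pow(10, Rational(1, 2))), 6))) = Mul(93, Add(138, Add(6, Mul(-5, Pow(10, Rational(1, 2)))))) = Mul(93, Add(144, Mul(-5, Pow(10, Rational(1, 2))))) = Add(13392, Mul(-465, Pow(10, Rational(1, 2))))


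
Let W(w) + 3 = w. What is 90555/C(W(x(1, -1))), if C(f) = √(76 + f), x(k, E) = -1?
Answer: 30185*√2/4 ≈ 10672.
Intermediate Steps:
W(w) = -3 + w
90555/C(W(x(1, -1))) = 90555/(√(76 + (-3 - 1))) = 90555/(√(76 - 4)) = 90555/(√72) = 90555/((6*√2)) = 90555*(√2/12) = 30185*√2/4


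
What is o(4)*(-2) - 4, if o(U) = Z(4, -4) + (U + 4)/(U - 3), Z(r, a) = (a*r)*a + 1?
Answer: -150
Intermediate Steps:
Z(r, a) = 1 + r*a² (Z(r, a) = r*a² + 1 = 1 + r*a²)
o(U) = 65 + (4 + U)/(-3 + U) (o(U) = (1 + 4*(-4)²) + (U + 4)/(U - 3) = (1 + 4*16) + (4 + U)/(-3 + U) = (1 + 64) + (4 + U)/(-3 + U) = 65 + (4 + U)/(-3 + U))
o(4)*(-2) - 4 = ((-191 + 66*4)/(-3 + 4))*(-2) - 4 = ((-191 + 264)/1)*(-2) - 4 = (1*73)*(-2) - 4 = 73*(-2) - 4 = -146 - 4 = -150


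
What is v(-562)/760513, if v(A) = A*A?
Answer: 315844/760513 ≈ 0.41530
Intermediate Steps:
v(A) = A**2
v(-562)/760513 = (-562)**2/760513 = 315844*(1/760513) = 315844/760513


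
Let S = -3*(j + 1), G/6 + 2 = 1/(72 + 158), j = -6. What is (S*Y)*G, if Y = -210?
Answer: 867510/23 ≈ 37718.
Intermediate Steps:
G = -1377/115 (G = -12 + 6/(72 + 158) = -12 + 6/230 = -12 + 6*(1/230) = -12 + 3/115 = -1377/115 ≈ -11.974)
S = 15 (S = -3*(-6 + 1) = -3*(-5) = 15)
(S*Y)*G = (15*(-210))*(-1377/115) = -3150*(-1377/115) = 867510/23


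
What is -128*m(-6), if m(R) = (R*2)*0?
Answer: 0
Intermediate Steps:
m(R) = 0 (m(R) = (2*R)*0 = 0)
-128*m(-6) = -128*0 = 0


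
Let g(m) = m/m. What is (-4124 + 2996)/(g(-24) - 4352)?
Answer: 1128/4351 ≈ 0.25925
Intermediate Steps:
g(m) = 1
(-4124 + 2996)/(g(-24) - 4352) = (-4124 + 2996)/(1 - 4352) = -1128/(-4351) = -1128*(-1/4351) = 1128/4351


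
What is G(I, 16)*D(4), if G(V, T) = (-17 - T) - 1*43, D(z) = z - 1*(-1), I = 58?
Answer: -380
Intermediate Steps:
D(z) = 1 + z (D(z) = z + 1 = 1 + z)
G(V, T) = -60 - T (G(V, T) = (-17 - T) - 43 = -60 - T)
G(I, 16)*D(4) = (-60 - 1*16)*(1 + 4) = (-60 - 16)*5 = -76*5 = -380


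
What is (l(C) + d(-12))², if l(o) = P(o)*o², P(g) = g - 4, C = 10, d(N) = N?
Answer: 345744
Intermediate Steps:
P(g) = -4 + g
l(o) = o²*(-4 + o) (l(o) = (-4 + o)*o² = o²*(-4 + o))
(l(C) + d(-12))² = (10²*(-4 + 10) - 12)² = (100*6 - 12)² = (600 - 12)² = 588² = 345744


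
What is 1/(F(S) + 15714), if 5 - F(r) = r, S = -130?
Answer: 1/15849 ≈ 6.3095e-5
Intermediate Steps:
F(r) = 5 - r
1/(F(S) + 15714) = 1/((5 - 1*(-130)) + 15714) = 1/((5 + 130) + 15714) = 1/(135 + 15714) = 1/15849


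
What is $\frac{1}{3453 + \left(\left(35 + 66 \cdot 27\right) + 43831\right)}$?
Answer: $\frac{1}{49101} \approx 2.0366 \cdot 10^{-5}$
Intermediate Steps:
$\frac{1}{3453 + \left(\left(35 + 66 \cdot 27\right) + 43831\right)} = \frac{1}{3453 + \left(\left(35 + 1782\right) + 43831\right)} = \frac{1}{3453 + \left(1817 + 43831\right)} = \frac{1}{3453 + 45648} = \frac{1}{49101}$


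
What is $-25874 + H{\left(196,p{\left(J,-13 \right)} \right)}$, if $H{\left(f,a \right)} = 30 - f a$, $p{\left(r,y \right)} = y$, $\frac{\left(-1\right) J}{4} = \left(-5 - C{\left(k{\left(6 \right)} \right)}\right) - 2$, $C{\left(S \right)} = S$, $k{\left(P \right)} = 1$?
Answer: $-23296$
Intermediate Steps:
$J = 32$ ($J = - 4 \left(\left(-5 - 1\right) - 2\right) = - 4 \left(-6 - 2\right) = \left(-4\right) \left(-8\right) = 32$)
$H{\left(f,a \right)} = 30 - a f$
$-25874 + H{\left(196,p{\left(J,-13 \right)} \right)} = -25874 - \left(-30 - 2548\right) = -25874 + \left(30 + 2548\right) = -25874 + 2578 = -23296$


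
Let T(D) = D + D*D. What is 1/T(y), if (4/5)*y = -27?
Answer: 16/17685 ≈ 0.00090472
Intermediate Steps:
y = -135/4 (y = (5/4)*(-27) = -135/4 ≈ -33.750)
T(D) = D + D**2
1/T(y) = 1/(-135*(1 - 135/4)/4) = 1/(-135/4*(-131/4)) = 1/(17685/16) = 16/17685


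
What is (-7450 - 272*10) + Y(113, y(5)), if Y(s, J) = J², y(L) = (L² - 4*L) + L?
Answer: -10070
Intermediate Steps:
y(L) = L² - 3*L
(-7450 - 272*10) + Y(113, y(5)) = (-7450 - 272*10) + (5*(-3 + 5))² = (-7450 - 2720) + (5*2)² = -10170 + 10² = -10170 + 100 = -10070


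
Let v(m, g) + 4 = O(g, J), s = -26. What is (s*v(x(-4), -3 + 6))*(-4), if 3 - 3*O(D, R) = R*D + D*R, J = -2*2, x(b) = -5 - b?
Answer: 520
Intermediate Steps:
J = -4
O(D, R) = 1 - 2*D*R/3 (O(D, R) = 1 - (R*D + D*R)/3 = 1 - (D*R + D*R)/3 = 1 - 2*D*R/3)
v(m, g) = -3 + 8*g/3 (v(m, g) = -4 + (1 - ⅔*g*(-4)) = -4 + (1 + 8*g/3) = -3 + 8*g/3)
(s*v(x(-4), -3 + 6))*(-4) = -26*(-3 + 8*(-3 + 6)/3)*(-4) = -26*(-3 + (8/3)*3)*(-4) = -26*(-3 + 8)*(-4) = -26*5*(-4) = -130*(-4) = 520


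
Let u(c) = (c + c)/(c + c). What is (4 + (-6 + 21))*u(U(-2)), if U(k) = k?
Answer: 19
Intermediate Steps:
u(c) = 1 (u(c) = (2*c)/((2*c)) = (2*c)*(1/(2*c)) = 1)
(4 + (-6 + 21))*u(U(-2)) = (4 + (-6 + 21))*1 = (4 + 15)*1 = 19*1 = 19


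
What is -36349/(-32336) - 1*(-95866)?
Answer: 3099959325/32336 ≈ 95867.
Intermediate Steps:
-36349/(-32336) - 1*(-95866) = -36349*(-1/32336) + 95866 = 36349/32336 + 95866 = 3099959325/32336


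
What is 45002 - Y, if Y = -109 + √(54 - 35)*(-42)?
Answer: 45111 + 42*√19 ≈ 45294.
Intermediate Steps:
Y = -109 - 42*√19 (Y = -109 + √19*(-42) = -109 - 42*√19 ≈ -292.07)
45002 - Y = 45002 - (-109 - 42*√19) = 45002 + (109 + 42*√19) = 45111 + 42*√19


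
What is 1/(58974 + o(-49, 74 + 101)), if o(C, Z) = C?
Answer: 1/58925 ≈ 1.6971e-5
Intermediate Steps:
1/(58974 + o(-49, 74 + 101)) = 1/(58974 - 49) = 1/58925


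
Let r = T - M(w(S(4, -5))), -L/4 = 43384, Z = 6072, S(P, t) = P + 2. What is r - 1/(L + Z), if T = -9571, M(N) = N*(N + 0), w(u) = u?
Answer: -1608826647/167464 ≈ -9607.0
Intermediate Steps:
S(P, t) = 2 + P
L = -173536 (L = -4*43384 = -173536)
M(N) = N² (M(N) = N*N = N²)
r = -9607 (r = -9571 - (2 + 4)² = -9571 - 1*6² = -9571 - 1*36 = -9571 - 36 = -9607)
r - 1/(L + Z) = -9607 - 1/(-173536 + 6072) = -9607 - 1/(-167464) = -9607 - 1*(-1/167464) = -9607 + 1/167464 = -1608826647/167464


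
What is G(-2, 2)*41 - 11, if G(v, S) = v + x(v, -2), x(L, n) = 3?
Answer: 30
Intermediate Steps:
G(v, S) = 3 + v (G(v, S) = v + 3 = 3 + v)
G(-2, 2)*41 - 11 = (3 - 2)*41 - 11 = 1*41 - 11 = 41 - 11 = 30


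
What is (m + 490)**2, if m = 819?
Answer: 1713481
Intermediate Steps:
(m + 490)**2 = (819 + 490)**2 = 1309**2 = 1713481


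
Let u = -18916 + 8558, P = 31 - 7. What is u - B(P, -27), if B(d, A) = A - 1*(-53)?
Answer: -10384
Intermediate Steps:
P = 24
B(d, A) = 53 + A (B(d, A) = A + 53 = 53 + A)
u = -10358
u - B(P, -27) = -10358 - (53 - 27) = -10358 - 1*26 = -10358 - 26 = -10384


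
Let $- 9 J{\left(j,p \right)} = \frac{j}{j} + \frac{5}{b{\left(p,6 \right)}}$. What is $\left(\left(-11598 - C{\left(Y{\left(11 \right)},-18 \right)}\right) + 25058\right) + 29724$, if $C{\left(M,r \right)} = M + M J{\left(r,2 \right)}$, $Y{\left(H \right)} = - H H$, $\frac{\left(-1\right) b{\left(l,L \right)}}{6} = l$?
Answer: $\frac{4676093}{108} \approx 43297.0$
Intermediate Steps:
$b{\left(l,L \right)} = - 6 l$
$J{\left(j,p \right)} = - \frac{1}{9} + \frac{5}{54 p}$ ($J{\left(j,p \right)} = - \frac{\frac{j}{j} + \frac{5}{\left(-6\right) p}}{9} = - \frac{1 + 5 \left(- \frac{1}{6 p}\right)}{9} = - \frac{1 - \frac{5}{6 p}}{9} = - \frac{1}{9} + \frac{5}{54 p}$)
$Y{\left(H \right)} = - H^{2}$
$C{\left(M,r \right)} = \frac{101 M}{108}$ ($C{\left(M,r \right)} = M + M \frac{5 - 12}{54 \cdot 2} = M + M \frac{1}{54} \cdot \frac{1}{2} \left(5 - 12\right) = M + M \frac{1}{54} \cdot \frac{1}{2} \left(-7\right) = M + M \left(- \frac{7}{108}\right) = M - \frac{7 M}{108} = \frac{101 M}{108}$)
$\left(\left(-11598 - C{\left(Y{\left(11 \right)},-18 \right)}\right) + 25058\right) + 29724 = \left(\left(-11598 - \frac{101 \left(- 11^{2}\right)}{108}\right) + 25058\right) + 29724 = \left(\left(-11598 - \frac{101 \left(\left(-1\right) 121\right)}{108}\right) + 25058\right) + 29724 = \left(\left(-11598 - \frac{101}{108} \left(-121\right)\right) + 25058\right) + 29724 = \left(\left(-11598 - - \frac{12221}{108}\right) + 25058\right) + 29724 = \left(\left(-11598 + \frac{12221}{108}\right) + 25058\right) + 29724 = \left(- \frac{1240363}{108} + 25058\right) + 29724 = \frac{1465901}{108} + 29724 = \frac{4676093}{108}$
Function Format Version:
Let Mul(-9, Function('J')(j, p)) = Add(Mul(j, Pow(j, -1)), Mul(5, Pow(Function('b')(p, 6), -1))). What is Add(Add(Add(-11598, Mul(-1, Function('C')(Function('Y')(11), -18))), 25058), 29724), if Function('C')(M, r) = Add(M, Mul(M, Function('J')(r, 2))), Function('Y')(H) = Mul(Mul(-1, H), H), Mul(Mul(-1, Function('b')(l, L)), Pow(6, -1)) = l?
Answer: Rational(4676093, 108) ≈ 43297.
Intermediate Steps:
Function('b')(l, L) = Mul(-6, l)
Function('J')(j, p) = Add(Rational(-1, 9), Mul(Rational(5, 54), Pow(p, -1))) (Function('J')(j, p) = Mul(Rational(-1, 9), Add(Mul(j, Pow(j, -1)), Mul(5, Pow(Mul(-6, p), -1)))) = Mul(Rational(-1, 9), Add(1, Mul(5, Mul(Rational(-1, 6), Pow(p, -1))))) = Mul(Rational(-1, 9), Add(1, Mul(Rational(-5, 6), Pow(p, -1)))) = Add(Rational(-1, 9), Mul(Rational(5, 54), Pow(p, -1))))
Function('Y')(H) = Mul(-1, Pow(H, 2))
Function('C')(M, r) = Mul(Rational(101, 108), M) (Function('C')(M, r) = Add(M, Mul(M, Mul(Rational(1, 54), Pow(2, -1), Add(5, Mul(-6, 2))))) = Add(M, Mul(M, Mul(Rational(1, 54), Rational(1, 2), Add(5, -12)))) = Add(M, Mul(M, Mul(Rational(1, 54), Rational(1, 2), -7))) = Add(M, Mul(M, Rational(-7, 108))) = Add(M, Mul(Rational(-7, 108), M)) = Mul(Rational(101, 108), M))
Add(Add(Add(-11598, Mul(-1, Function('C')(Function('Y')(11), -18))), 25058), 29724) = Add(Add(Add(-11598, Mul(-1, Mul(Rational(101, 108), Mul(-1, Pow(11, 2))))), 25058), 29724) = Add(Add(Add(-11598, Mul(-1, Mul(Rational(101, 108), Mul(-1, 121)))), 25058), 29724) = Add(Add(Add(-11598, Mul(-1, Mul(Rational(101, 108), -121))), 25058), 29724) = Add(Add(Add(-11598, Mul(-1, Rational(-12221, 108))), 25058), 29724) = Add(Add(Add(-11598, Rational(12221, 108)), 25058), 29724) = Add(Add(Rational(-1240363, 108), 25058), 29724) = Add(Rational(1465901, 108), 29724) = Rational(4676093, 108)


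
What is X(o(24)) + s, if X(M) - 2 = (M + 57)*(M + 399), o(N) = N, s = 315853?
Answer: 350118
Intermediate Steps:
X(M) = 2 + (57 + M)*(399 + M) (X(M) = 2 + (M + 57)*(M + 399) = 2 + (57 + M)*(399 + M))
X(o(24)) + s = (22745 + 24**2 + 456*24) + 315853 = (22745 + 576 + 10944) + 315853 = 34265 + 315853 = 350118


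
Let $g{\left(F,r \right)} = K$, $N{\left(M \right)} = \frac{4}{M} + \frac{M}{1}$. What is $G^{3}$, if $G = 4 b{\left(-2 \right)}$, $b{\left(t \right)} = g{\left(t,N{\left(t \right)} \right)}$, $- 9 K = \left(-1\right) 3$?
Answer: $\frac{64}{27} \approx 2.3704$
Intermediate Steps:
$N{\left(M \right)} = M + \frac{4}{M}$ ($N{\left(M \right)} = \frac{4}{M} + M 1 = \frac{4}{M} + M = M + \frac{4}{M}$)
$K = \frac{1}{3}$ ($K = - \frac{\left(-1\right) 3}{9} = \left(- \frac{1}{9}\right) \left(-3\right) = \frac{1}{3} \approx 0.33333$)
$g{\left(F,r \right)} = \frac{1}{3}$
$b{\left(t \right)} = \frac{1}{3}$
$G = \frac{4}{3}$ ($G = 4 \cdot \frac{1}{3} = \frac{4}{3} \approx 1.3333$)
$G^{3} = \left(\frac{4}{3}\right)^{3} = \frac{64}{27}$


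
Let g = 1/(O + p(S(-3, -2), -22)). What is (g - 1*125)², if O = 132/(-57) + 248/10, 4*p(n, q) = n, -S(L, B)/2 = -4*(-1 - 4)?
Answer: 21949904025/1406596 ≈ 15605.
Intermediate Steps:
S(L, B) = -40 (S(L, B) = -(-8)*(-1 - 4) = -(-8)*(-5) = -2*20 = -40)
p(n, q) = n/4
O = 2136/95 (O = 132*(-1/57) + 248*(⅒) = -44/19 + 124/5 = 2136/95 ≈ 22.484)
g = 95/1186 (g = 1/(2136/95 + (¼)*(-40)) = 1/(2136/95 - 10) = 1/(1186/95) = 95/1186 ≈ 0.080101)
(g - 1*125)² = (95/1186 - 1*125)² = (95/1186 - 125)² = (-148155/1186)² = 21949904025/1406596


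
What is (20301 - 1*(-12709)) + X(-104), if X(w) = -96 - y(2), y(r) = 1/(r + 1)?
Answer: 98741/3 ≈ 32914.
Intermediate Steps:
y(r) = 1/(1 + r)
X(w) = -289/3 (X(w) = -96 - 1/(1 + 2) = -96 - 1/3 = -96 - 1*⅓ = -96 - ⅓ = -289/3)
(20301 - 1*(-12709)) + X(-104) = (20301 - 1*(-12709)) - 289/3 = (20301 + 12709) - 289/3 = 33010 - 289/3 = 98741/3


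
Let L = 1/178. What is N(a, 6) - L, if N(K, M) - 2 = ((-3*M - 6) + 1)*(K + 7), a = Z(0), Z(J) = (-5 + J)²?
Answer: -130653/178 ≈ -734.01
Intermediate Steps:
L = 1/178 ≈ 0.0056180
a = 25 (a = (-5 + 0)² = (-5)² = 25)
N(K, M) = 2 + (-5 - 3*M)*(7 + K) (N(K, M) = 2 + ((-3*M - 6) + 1)*(K + 7) = 2 + ((-6 - 3*M) + 1)*(7 + K) = 2 + (-5 - 3*M)*(7 + K))
N(a, 6) - L = (-33 - 21*6 - 5*25 - 3*25*6) - 1*1/178 = (-33 - 126 - 125 - 450) - 1/178 = -734 - 1/178 = -130653/178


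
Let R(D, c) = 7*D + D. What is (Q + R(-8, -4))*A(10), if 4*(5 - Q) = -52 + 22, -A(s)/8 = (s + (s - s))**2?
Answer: 41200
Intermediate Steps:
R(D, c) = 8*D
A(s) = -8*s**2 (A(s) = -8*(s + (s - s))**2 = -8*(s + 0)**2 = -8*s**2)
Q = 25/2 (Q = 5 - (-52 + 22)/4 = 5 - 1/4*(-30) = 5 + 15/2 = 25/2 ≈ 12.500)
(Q + R(-8, -4))*A(10) = (25/2 + 8*(-8))*(-8*10**2) = (25/2 - 64)*(-8*100) = -103/2*(-800) = 41200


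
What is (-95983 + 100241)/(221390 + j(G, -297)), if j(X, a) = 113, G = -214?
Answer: 4258/221503 ≈ 0.019223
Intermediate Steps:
(-95983 + 100241)/(221390 + j(G, -297)) = (-95983 + 100241)/(221390 + 113) = 4258/221503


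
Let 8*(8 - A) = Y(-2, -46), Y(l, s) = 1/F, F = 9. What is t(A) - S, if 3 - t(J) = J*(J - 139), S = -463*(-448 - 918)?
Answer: -3273222745/5184 ≈ -6.3141e+5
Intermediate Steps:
Y(l, s) = 1/9
A = 575/72 (A = 8 - 1/8*1/9 = 8 - 1/72 = 575/72 ≈ 7.9861)
S = 632458 (S = -463*(-1366) = 632458)
t(J) = 3 - J*(-139 + J) (t(J) = 3 - J*(J - 139) = 3 - J*(-139 + J))
t(A) - S = (3 - (575/72)**2 + 139*(575/72)) - 1*632458 = (3 - 1*330625/5184 + 79925/72) - 632458 = (3 - 330625/5184 + 79925/72) - 632458 = 5439527/5184 - 632458 = -3273222745/5184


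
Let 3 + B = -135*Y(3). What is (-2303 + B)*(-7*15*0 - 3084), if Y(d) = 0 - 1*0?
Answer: 7111704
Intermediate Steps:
Y(d) = 0 (Y(d) = 0 + 0 = 0)
B = -3 (B = -3 - 135*0 = -3 + 0 = -3)
(-2303 + B)*(-7*15*0 - 3084) = (-2303 - 3)*(-7*15*0 - 3084) = -2306*(-105*0 - 3084) = -2306*(0 - 3084) = -2306*(-3084) = 7111704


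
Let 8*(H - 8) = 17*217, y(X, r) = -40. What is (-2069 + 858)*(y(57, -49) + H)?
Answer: -4157363/8 ≈ -5.1967e+5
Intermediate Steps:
H = 3753/8 (H = 8 + (17*217)/8 = 8 + (1/8)*3689 = 8 + 3689/8 = 3753/8 ≈ 469.13)
(-2069 + 858)*(y(57, -49) + H) = (-2069 + 858)*(-40 + 3753/8) = -1211*3433/8 = -4157363/8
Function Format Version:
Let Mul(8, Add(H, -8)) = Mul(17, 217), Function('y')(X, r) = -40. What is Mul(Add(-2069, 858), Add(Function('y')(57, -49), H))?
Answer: Rational(-4157363, 8) ≈ -5.1967e+5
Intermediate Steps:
H = Rational(3753, 8) (H = Add(8, Mul(Rational(1, 8), Mul(17, 217))) = Add(8, Mul(Rational(1, 8), 3689)) = Add(8, Rational(3689, 8)) = Rational(3753, 8) ≈ 469.13)
Mul(Add(-2069, 858), Add(Function('y')(57, -49), H)) = Mul(Add(-2069, 858), Add(-40, Rational(3753, 8))) = Mul(-1211, Rational(3433, 8)) = Rational(-4157363, 8)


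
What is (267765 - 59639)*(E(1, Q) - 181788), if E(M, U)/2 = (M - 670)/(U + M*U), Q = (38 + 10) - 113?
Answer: -2459123367426/65 ≈ -3.7833e+10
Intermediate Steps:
Q = -65 (Q = 48 - 113 = -65)
E(M, U) = 2*(-670 + M)/(U + M*U) (E(M, U) = 2*((M - 670)/(U + M*U)) = 2*((-670 + M)/(U + M*U)) = 2*(-670 + M)/(U + M*U))
(267765 - 59639)*(E(1, Q) - 181788) = (267765 - 59639)*(2*(-670 + 1)/(-65*(1 + 1)) - 181788) = 208126*(2*(-1/65)*(-669)/2 - 181788) = 208126*(2*(-1/65)*(½)*(-669) - 181788) = 208126*(669/65 - 181788) = 208126*(-11815551/65) = -2459123367426/65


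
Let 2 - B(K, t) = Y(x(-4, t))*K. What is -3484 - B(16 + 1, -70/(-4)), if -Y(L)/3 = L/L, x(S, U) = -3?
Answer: -3537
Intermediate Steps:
Y(L) = -3 (Y(L) = -3*L/L = -3*1 = -3)
B(K, t) = 2 + 3*K (B(K, t) = 2 - (-3)*K = 2 + 3*K)
-3484 - B(16 + 1, -70/(-4)) = -3484 - (2 + 3*(16 + 1)) = -3484 - (2 + 3*17) = -3484 - (2 + 51) = -3484 - 1*53 = -3484 - 53 = -3537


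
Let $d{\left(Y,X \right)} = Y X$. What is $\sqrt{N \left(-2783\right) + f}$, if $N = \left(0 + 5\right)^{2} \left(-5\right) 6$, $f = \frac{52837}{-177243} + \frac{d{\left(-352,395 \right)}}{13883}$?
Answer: $\frac{\sqrt{12637965215056773606735171}}{2460664569} \approx 1444.7$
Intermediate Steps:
$d{\left(Y,X \right)} = X Y$
$f = - \frac{25377402791}{2460664569}$ ($f = \frac{52837}{-177243} + \frac{395 \left(-352\right)}{13883} = 52837 \left(- \frac{1}{177243}\right) - \frac{139040}{13883} = - \frac{52837}{177243} - \frac{139040}{13883} = - \frac{25377402791}{2460664569} \approx -10.313$)
$N = -750$ ($N = 5^{2} \left(-5\right) 6 = 25 \left(-5\right) 6 = \left(-125\right) 6 = -750$)
$\sqrt{N \left(-2783\right) + f} = \sqrt{\left(-750\right) \left(-2783\right) - \frac{25377402791}{2460664569}} = \sqrt{2087250 - \frac{25377402791}{2460664569}} = \sqrt{\frac{5135996744242459}{2460664569}} = \frac{\sqrt{12637965215056773606735171}}{2460664569}$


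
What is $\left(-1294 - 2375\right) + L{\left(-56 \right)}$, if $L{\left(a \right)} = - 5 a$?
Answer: $-3389$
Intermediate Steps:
$\left(-1294 - 2375\right) + L{\left(-56 \right)} = \left(-1294 - 2375\right) - -280 = -3669 + 280 = -3389$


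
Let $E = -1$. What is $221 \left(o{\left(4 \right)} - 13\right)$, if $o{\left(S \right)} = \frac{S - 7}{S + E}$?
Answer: $-3094$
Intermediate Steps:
$o{\left(S \right)} = \frac{-7 + S}{-1 + S}$ ($o{\left(S \right)} = \frac{S - 7}{S - 1} = \frac{-7 + S}{-1 + S}$)
$221 \left(o{\left(4 \right)} - 13\right) = 221 \left(\frac{-7 + 4}{-1 + 4} - 13\right) = 221 \left(\frac{1}{3} \left(-3\right) - 13\right) = 221 \left(-1 - 13\right) = 221 \left(-14\right) = -3094$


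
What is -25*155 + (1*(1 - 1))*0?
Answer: -3875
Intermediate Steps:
-25*155 + (1*(1 - 1))*0 = -3875 + (1*0)*0 = -3875 + 0*0 = -3875 + 0 = -3875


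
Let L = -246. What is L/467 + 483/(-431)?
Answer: -331587/201277 ≈ -1.6474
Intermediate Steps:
L/467 + 483/(-431) = -246/467 + 483/(-431) = -246*1/467 + 483*(-1/431) = -246/467 - 483/431 = -331587/201277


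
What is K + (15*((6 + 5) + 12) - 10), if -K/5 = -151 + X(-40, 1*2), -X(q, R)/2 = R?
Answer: 1110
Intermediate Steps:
X(q, R) = -2*R
K = 775 (K = -5*(-151 - 2*2) = -5*(-151 - 4) = -5*(-155) = 775)
K + (15*((6 + 5) + 12) - 10) = 775 + (15*((6 + 5) + 12) - 10) = 775 + (15*(11 + 12) - 10) = 775 + (15*23 - 10) = 775 + (345 - 10) = 775 + 335 = 1110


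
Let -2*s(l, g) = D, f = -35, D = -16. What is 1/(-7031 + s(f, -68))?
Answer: -1/7023 ≈ -0.00014239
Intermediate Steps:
s(l, g) = 8 (s(l, g) = -½*(-16) = 8)
1/(-7031 + s(f, -68)) = 1/(-7031 + 8) = 1/(-7023) = -1/7023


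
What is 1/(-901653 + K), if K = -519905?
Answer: -1/1421558 ≈ -7.0345e-7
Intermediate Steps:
1/(-901653 + K) = 1/(-901653 - 519905) = 1/(-1421558) = -1/1421558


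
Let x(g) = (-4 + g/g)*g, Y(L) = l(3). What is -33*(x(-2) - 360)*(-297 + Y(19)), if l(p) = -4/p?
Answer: -3485130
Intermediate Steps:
Y(L) = -4/3
x(g) = -3*g (x(g) = (-4 + 1)*g = -3*g)
-33*(x(-2) - 360)*(-297 + Y(19)) = -33*(-3*(-2) - 360)*(-297 - 4/3) = -33*(6 - 360)*(-895)/3 = -(-11682)*(-895)/3 = -33*105610 = -3485130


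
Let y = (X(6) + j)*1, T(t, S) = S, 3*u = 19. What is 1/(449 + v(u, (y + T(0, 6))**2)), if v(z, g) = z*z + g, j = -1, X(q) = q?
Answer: 9/5491 ≈ 0.0016390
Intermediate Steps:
u = 19/3 (u = (1/3)*19 = 19/3 ≈ 6.3333)
y = 5 (y = (6 - 1)*1 = 5*1 = 5)
v(z, g) = g + z**2 (v(z, g) = z**2 + g = g + z**2)
1/(449 + v(u, (y + T(0, 6))**2)) = 1/(449 + ((5 + 6)**2 + (19/3)**2)) = 1/(449 + (11**2 + 361/9)) = 1/(449 + (121 + 361/9)) = 1/(449 + 1450/9) = 1/(5491/9) = 9/5491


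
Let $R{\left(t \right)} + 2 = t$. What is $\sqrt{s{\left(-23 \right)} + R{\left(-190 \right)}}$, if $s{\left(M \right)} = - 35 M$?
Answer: $\sqrt{613} \approx 24.759$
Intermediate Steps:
$R{\left(t \right)} = -2 + t$
$\sqrt{s{\left(-23 \right)} + R{\left(-190 \right)}} = \sqrt{\left(-35\right) \left(-23\right) - 192} = \sqrt{805 - 192} = \sqrt{613}$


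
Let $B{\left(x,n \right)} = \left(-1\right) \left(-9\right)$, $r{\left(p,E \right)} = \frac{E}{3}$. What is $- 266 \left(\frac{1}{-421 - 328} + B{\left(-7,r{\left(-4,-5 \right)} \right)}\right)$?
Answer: $- \frac{256120}{107} \approx -2393.6$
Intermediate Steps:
$r{\left(p,E \right)} = \frac{E}{3}$ ($r{\left(p,E \right)} = E \frac{1}{3} = \frac{E}{3}$)
$B{\left(x,n \right)} = 9$
$- 266 \left(\frac{1}{-421 - 328} + B{\left(-7,r{\left(-4,-5 \right)} \right)}\right) = - 266 \left(\frac{1}{-421 - 328} + 9\right) = - 266 \left(\frac{1}{-749} + 9\right) = - 266 \left(- \frac{1}{749} + 9\right) = \left(-266\right) \frac{6740}{749} = - \frac{256120}{107}$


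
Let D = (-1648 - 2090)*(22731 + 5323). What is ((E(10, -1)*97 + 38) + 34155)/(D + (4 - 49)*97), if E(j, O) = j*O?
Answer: -33223/104870217 ≈ -0.00031680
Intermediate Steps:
E(j, O) = O*j
D = -104865852 (D = -3738*28054 = -104865852)
((E(10, -1)*97 + 38) + 34155)/(D + (4 - 49)*97) = ((-1*10*97 + 38) + 34155)/(-104865852 + (4 - 49)*97) = ((-10*97 + 38) + 34155)/(-104865852 - 45*97) = ((-970 + 38) + 34155)/(-104865852 - 4365) = (-932 + 34155)/(-104870217) = 33223*(-1/104870217) = -33223/104870217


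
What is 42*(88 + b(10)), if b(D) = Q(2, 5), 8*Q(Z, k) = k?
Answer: 14889/4 ≈ 3722.3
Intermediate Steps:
Q(Z, k) = k/8
b(D) = 5/8 (b(D) = (⅛)*5 = 5/8)
42*(88 + b(10)) = 42*(88 + 5/8) = 42*(709/8) = 14889/4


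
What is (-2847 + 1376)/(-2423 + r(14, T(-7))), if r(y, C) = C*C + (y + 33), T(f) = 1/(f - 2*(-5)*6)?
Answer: 4132039/6674183 ≈ 0.61911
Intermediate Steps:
T(f) = 1/(60 + f) (T(f) = 1/(f + 10*6) = 1/(f + 60) = 1/(60 + f))
r(y, C) = 33 + y + C² (r(y, C) = C² + (33 + y) = 33 + y + C²)
(-2847 + 1376)/(-2423 + r(14, T(-7))) = (-2847 + 1376)/(-2423 + (33 + 14 + (1/(60 - 7))²)) = -1471/(-2423 + (33 + 14 + (1/53)²)) = -1471/(-2423 + (33 + 14 + 1/2809)) = -1471/(-2423 + 132024/2809) = -1471/(-6674183/2809) = -1471*(-2809/6674183) = 4132039/6674183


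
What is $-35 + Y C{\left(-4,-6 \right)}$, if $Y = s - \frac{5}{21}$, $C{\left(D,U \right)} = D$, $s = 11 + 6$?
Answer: $- \frac{2143}{21} \approx -102.05$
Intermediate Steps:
$s = 17$
$Y = \frac{352}{21}$ ($Y = 17 - \frac{5}{21} = \frac{352}{21} \approx 16.762$)
$-35 + Y C{\left(-4,-6 \right)} = -35 + \frac{352}{21} \left(-4\right) = -35 - \frac{1408}{21} = - \frac{2143}{21}$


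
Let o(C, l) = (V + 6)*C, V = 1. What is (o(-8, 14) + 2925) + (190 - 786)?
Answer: 2273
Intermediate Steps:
o(C, l) = 7*C (o(C, l) = (1 + 6)*C = 7*C)
(o(-8, 14) + 2925) + (190 - 786) = (7*(-8) + 2925) + (190 - 786) = (-56 + 2925) - 596 = 2869 - 596 = 2273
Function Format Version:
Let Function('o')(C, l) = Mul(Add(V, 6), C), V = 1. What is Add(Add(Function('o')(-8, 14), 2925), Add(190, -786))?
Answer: 2273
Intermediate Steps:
Function('o')(C, l) = Mul(7, C) (Function('o')(C, l) = Mul(Add(1, 6), C) = Mul(7, C))
Add(Add(Function('o')(-8, 14), 2925), Add(190, -786)) = Add(Add(Mul(7, -8), 2925), Add(190, -786)) = Add(Add(-56, 2925), -596) = Add(2869, -596) = 2273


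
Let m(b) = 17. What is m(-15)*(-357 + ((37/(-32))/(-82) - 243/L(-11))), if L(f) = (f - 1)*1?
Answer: -15021115/2624 ≈ -5724.5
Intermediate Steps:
L(f) = -1 + f (L(f) = (-1 + f)*1 = -1 + f)
m(-15)*(-357 + ((37/(-32))/(-82) - 243/L(-11))) = 17*(-357 + ((37/(-32))/(-82) - 243/(-1 - 11))) = 17*(-357 + ((37*(-1/32))*(-1/82) - 243/(-12))) = 17*(-357 + (-37/32*(-1/82) - 243*(-1/12))) = 17*(-357 + (37/2624 + 81/4)) = 17*(-357 + 53173/2624) = 17*(-883595/2624) = -15021115/2624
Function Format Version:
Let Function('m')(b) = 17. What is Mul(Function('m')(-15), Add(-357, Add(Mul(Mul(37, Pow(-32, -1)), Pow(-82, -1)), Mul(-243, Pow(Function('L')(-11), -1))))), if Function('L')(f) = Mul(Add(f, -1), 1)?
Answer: Rational(-15021115, 2624) ≈ -5724.5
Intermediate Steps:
Function('L')(f) = Add(-1, f) (Function('L')(f) = Mul(Add(-1, f), 1) = Add(-1, f))
Mul(Function('m')(-15), Add(-357, Add(Mul(Mul(37, Pow(-32, -1)), Pow(-82, -1)), Mul(-243, Pow(Function('L')(-11), -1))))) = Mul(17, Add(-357, Add(Mul(Mul(37, Pow(-32, -1)), Pow(-82, -1)), Mul(-243, Pow(Add(-1, -11), -1))))) = Mul(17, Add(-357, Add(Mul(Mul(37, Rational(-1, 32)), Rational(-1, 82)), Mul(-243, Pow(-12, -1))))) = Mul(17, Add(-357, Add(Mul(Rational(-37, 32), Rational(-1, 82)), Mul(-243, Rational(-1, 12))))) = Mul(17, Add(-357, Add(Rational(37, 2624), Rational(81, 4)))) = Mul(17, Add(-357, Rational(53173, 2624))) = Mul(17, Rational(-883595, 2624)) = Rational(-15021115, 2624)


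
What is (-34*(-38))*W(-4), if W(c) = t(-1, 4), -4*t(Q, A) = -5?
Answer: 1615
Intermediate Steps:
t(Q, A) = 5/4 (t(Q, A) = -¼*(-5) = 5/4)
W(c) = 5/4
(-34*(-38))*W(-4) = -34*(-38)*(5/4) = 1292*(5/4) = 1615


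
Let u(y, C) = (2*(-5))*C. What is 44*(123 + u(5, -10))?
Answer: 9812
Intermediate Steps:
u(y, C) = -10*C
44*(123 + u(5, -10)) = 44*(123 - 10*(-10)) = 44*(123 + 100) = 44*223 = 9812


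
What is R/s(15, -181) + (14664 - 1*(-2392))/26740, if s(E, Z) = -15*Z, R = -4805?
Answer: -4108933/3629955 ≈ -1.1320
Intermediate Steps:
R/s(15, -181) + (14664 - 1*(-2392))/26740 = -4805/((-15*(-181))) + (14664 - 1*(-2392))/26740 = -4805/2715 + (14664 + 2392)*(1/26740) = -4805*1/2715 + 17056*(1/26740) = -961/543 + 4264/6685 = -4108933/3629955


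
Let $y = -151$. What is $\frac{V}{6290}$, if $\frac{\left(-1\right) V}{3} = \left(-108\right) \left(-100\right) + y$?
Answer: $- \frac{31947}{6290} \approx -5.079$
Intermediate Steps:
$V = -31947$ ($V = - 3 \left(\left(-108\right) \left(-100\right) - 151\right) = - 3 \left(10800 - 151\right) = \left(-3\right) 10649 = -31947$)
$\frac{V}{6290} = - \frac{31947}{6290}$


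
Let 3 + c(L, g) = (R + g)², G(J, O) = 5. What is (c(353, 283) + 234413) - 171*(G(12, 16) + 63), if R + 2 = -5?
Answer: 298958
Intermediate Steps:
R = -7 (R = -2 - 5 = -7)
c(L, g) = -3 + (-7 + g)²
(c(353, 283) + 234413) - 171*(G(12, 16) + 63) = ((-3 + (-7 + 283)²) + 234413) - 171*(5 + 63) = ((-3 + 276²) + 234413) - 171*68 = ((-3 + 76176) + 234413) - 11628 = (76173 + 234413) - 11628 = 310586 - 11628 = 298958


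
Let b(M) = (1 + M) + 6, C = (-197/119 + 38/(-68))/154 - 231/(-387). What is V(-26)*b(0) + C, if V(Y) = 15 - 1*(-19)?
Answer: 66355525/278124 ≈ 238.58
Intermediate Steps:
V(Y) = 34 (V(Y) = 15 + 19 = 34)
C = 162013/278124 (C = (-197*1/119 + 38*(-1/68))*(1/154) - 231*(-1/387) = (-197/119 - 19/34)*(1/154) + 77/129 = -31/14*1/154 + 77/129 = -31/2156 + 77/129 = 162013/278124 ≈ 0.58252)
b(M) = 7 + M
V(-26)*b(0) + C = 34*(7 + 0) + 162013/278124 = 34*7 + 162013/278124 = 238 + 162013/278124 = 66355525/278124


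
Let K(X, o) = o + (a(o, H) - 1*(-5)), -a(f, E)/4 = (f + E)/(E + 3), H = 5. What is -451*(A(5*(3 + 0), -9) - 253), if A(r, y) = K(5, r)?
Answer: 109593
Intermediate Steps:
a(f, E) = -4*(E + f)/(3 + E) (a(f, E) = -4*(f + E)/(E + 3) = -4*(E + f)/(3 + E))
K(X, o) = 5/2 + o/2 (K(X, o) = o + (4*(-1*5 - o)/(3 + 5) - 1*(-5)) = o + (4*(-5 - o)/8 + 5) = o + (4*(⅛)*(-5 - o) + 5) = o + ((-5/2 - o/2) + 5) = o + (5/2 - o/2) = 5/2 + o/2)
A(r, y) = 5/2 + r/2
-451*(A(5*(3 + 0), -9) - 253) = -451*((5/2 + (5*(3 + 0))/2) - 253) = -451*((5/2 + (5*3)/2) - 253) = -451*((5/2 + (½)*15) - 253) = -451*((5/2 + 15/2) - 253) = -451*(10 - 253) = -451*(-243) = 109593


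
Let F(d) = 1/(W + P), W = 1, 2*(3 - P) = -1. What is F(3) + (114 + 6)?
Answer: 1082/9 ≈ 120.22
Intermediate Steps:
P = 7/2 (P = 3 - ½*(-1) = 3 + ½ = 7/2 ≈ 3.5000)
F(d) = 2/9 (F(d) = 1/(1 + 7/2) = 1/(9/2) = 2/9)
F(3) + (114 + 6) = 2/9 + (114 + 6) = 2/9 + 120 = 1082/9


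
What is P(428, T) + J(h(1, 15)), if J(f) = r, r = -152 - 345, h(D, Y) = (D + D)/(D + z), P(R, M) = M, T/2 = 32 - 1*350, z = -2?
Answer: -1133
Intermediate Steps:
T = -636 (T = 2*(32 - 1*350) = 2*(32 - 350) = 2*(-318) = -636)
h(D, Y) = 2*D/(-2 + D) (h(D, Y) = (D + D)/(D - 2) = (2*D)/(-2 + D) = 2*D/(-2 + D))
r = -497
J(f) = -497
P(428, T) + J(h(1, 15)) = -636 - 497 = -1133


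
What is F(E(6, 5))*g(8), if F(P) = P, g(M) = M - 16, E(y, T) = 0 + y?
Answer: -48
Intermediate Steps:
E(y, T) = y
g(M) = -16 + M
F(E(6, 5))*g(8) = 6*(-16 + 8) = 6*(-8) = -48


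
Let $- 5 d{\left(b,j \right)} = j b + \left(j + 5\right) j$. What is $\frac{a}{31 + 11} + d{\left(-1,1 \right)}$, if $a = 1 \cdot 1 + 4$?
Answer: $- \frac{37}{42} \approx -0.88095$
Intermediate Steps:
$a = 5$ ($a = 1 + 4 = 5$)
$d{\left(b,j \right)} = - \frac{b j}{5} - \frac{j \left(5 + j\right)}{5}$ ($d{\left(b,j \right)} = - \frac{j b + \left(j + 5\right) j}{5} = - \frac{b j + \left(5 + j\right) j}{5} = - \frac{b j + j \left(5 + j\right)}{5} = - \frac{b j}{5} - \frac{j \left(5 + j\right)}{5}$)
$\frac{a}{31 + 11} + d{\left(-1,1 \right)} = \frac{1}{31 + 11} \cdot 5 - \frac{5 - 1 + 1}{5} = \frac{1}{42} \cdot 5 - \frac{1}{5} \cdot 5 = \frac{1}{42} \cdot 5 - 1 = \frac{5}{42} - 1 = - \frac{37}{42}$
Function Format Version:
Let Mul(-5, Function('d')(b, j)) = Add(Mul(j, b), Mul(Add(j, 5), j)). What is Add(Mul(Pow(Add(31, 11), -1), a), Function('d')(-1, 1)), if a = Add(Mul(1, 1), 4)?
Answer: Rational(-37, 42) ≈ -0.88095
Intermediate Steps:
a = 5 (a = Add(1, 4) = 5)
Function('d')(b, j) = Add(Mul(Rational(-1, 5), b, j), Mul(Rational(-1, 5), j, Add(5, j))) (Function('d')(b, j) = Mul(Rational(-1, 5), Add(Mul(j, b), Mul(Add(j, 5), j))) = Mul(Rational(-1, 5), Add(Mul(b, j), Mul(Add(5, j), j))) = Mul(Rational(-1, 5), Add(Mul(b, j), Mul(j, Add(5, j)))) = Add(Mul(Rational(-1, 5), b, j), Mul(Rational(-1, 5), j, Add(5, j))))
Add(Mul(Pow(Add(31, 11), -1), a), Function('d')(-1, 1)) = Add(Mul(Pow(Add(31, 11), -1), 5), Mul(Rational(-1, 5), 1, Add(5, -1, 1))) = Add(Mul(Pow(42, -1), 5), Mul(Rational(-1, 5), 1, 5)) = Add(Mul(Rational(1, 42), 5), -1) = Add(Rational(5, 42), -1) = Rational(-37, 42)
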